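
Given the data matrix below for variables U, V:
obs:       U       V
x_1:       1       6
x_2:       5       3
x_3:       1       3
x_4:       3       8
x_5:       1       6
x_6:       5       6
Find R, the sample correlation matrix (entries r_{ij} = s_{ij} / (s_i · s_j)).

Step 1 — column means:
  mean(U) = (1 + 5 + 1 + 3 + 1 + 5) / 6 = 16/6 = 2.6667
  mean(V) = (6 + 3 + 3 + 8 + 6 + 6) / 6 = 32/6 = 5.3333

Step 2 — sample variances and covariances s[i,j] = (1/(n-1)) · Σ_k (x_{k,i} - mean_i) · (x_{k,j} - mean_j), with n-1 = 5:
  s[U,U] = ((-1.6667)·(-1.6667) + (2.3333)·(2.3333) + (-1.6667)·(-1.6667) + (0.3333)·(0.3333) + (-1.6667)·(-1.6667) + (2.3333)·(2.3333)) / 5 = 19.3333/5 = 3.8667
  s[U,V] = ((-1.6667)·(0.6667) + (2.3333)·(-2.3333) + (-1.6667)·(-2.3333) + (0.3333)·(2.6667) + (-1.6667)·(0.6667) + (2.3333)·(0.6667)) / 5 = -1.3333/5 = -0.2667
  s[V,V] = ((0.6667)·(0.6667) + (-2.3333)·(-2.3333) + (-2.3333)·(-2.3333) + (2.6667)·(2.6667) + (0.6667)·(0.6667) + (0.6667)·(0.6667)) / 5 = 19.3333/5 = 3.8667
  Sample standard deviations s_i = √(s[i,i]):
  s(U) = √(3.8667) = 1.9664
  s(V) = √(3.8667) = 1.9664

Step 3 — r_{ij} = s_{ij} / (s_i · s_j):
  r[U,U] = 1 (diagonal).
  r[U,V] = -0.2667 / (1.9664 · 1.9664) = -0.2667 / 3.8667 = -0.069
  r[V,V] = 1 (diagonal).

R is symmetric with unit diagonal. Assembling:

R = [[1, -0.069],
 [-0.069, 1]]


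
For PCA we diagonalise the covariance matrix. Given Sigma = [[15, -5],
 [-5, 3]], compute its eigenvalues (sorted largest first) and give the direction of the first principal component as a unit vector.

Step 1 — characteristic polynomial of 2×2 Sigma:
  det(Sigma - λI) = λ² - trace · λ + det = 0.
  trace = 15 + 3 = 18, det = 15·3 - (-5)² = 20.
Step 2 — discriminant:
  Δ = trace² - 4·det = 324 - 80 = 244.
Step 3 — eigenvalues:
  λ = (trace ± √Δ)/2 = (18 ± 15.6205)/2,
  λ_1 = 16.8102,  λ_2 = 1.1898.

Step 4 — unit eigenvector for λ_1: solve (Sigma - λ_1 I)v = 0. First row:
  (15 - 16.8102)·v_x + (-5)·v_y = 0, i.e. (-1.8102)·v_x + (-5)·v_y = 0,
  so v ∝ (b, λ_1 - a) = (-5, 1.8102); multiply by -1 so the first entry is positive: u = (5, -1.8102).
  ||u|| = √((5)² + (-1.8102)²) = √(28.277) ≈ 5.3176,
  v_1 = u/||u|| ≈ (0.9403, -0.3404) (||v_1|| = 1).

λ_1 = 16.8102,  λ_2 = 1.1898;  v_1 ≈ (0.9403, -0.3404)


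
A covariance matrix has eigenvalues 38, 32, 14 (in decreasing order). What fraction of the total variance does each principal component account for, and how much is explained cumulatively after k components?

Step 1 — total variance = trace(Sigma) = Σ λ_i = 38 + 32 + 14 = 84.

Step 2 — fraction explained by component i = λ_i / Σ λ:
  PC1: 38/84 = 0.4524
  PC2: 32/84 = 0.381
  PC3: 14/84 = 0.1667

Step 3 — cumulative fraction after k components = (λ_1 + ... + λ_k) / Σ λ:
  k = 1: 38/84 = 0.4524
  k = 2: (38 + 32)/84 = 70/84 = 0.8333
  k = 3: (38 + 32 + 14)/84 = 84/84 = 1

Summary (fraction, with percent):

explained: PC1 0.4524 (45.24%), PC2 0.381 (38.1%), PC3 0.1667 (16.67%);  cumulative: 0.4524, 0.8333, 1


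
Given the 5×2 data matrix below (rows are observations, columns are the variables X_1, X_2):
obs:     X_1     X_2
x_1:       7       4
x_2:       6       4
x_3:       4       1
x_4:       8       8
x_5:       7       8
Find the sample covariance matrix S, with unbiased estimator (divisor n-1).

Step 1 — column means:
  mean(X_1) = (7 + 6 + 4 + 8 + 7) / 5 = 32/5 = 6.4
  mean(X_2) = (4 + 4 + 1 + 8 + 8) / 5 = 25/5 = 5

Step 2 — sample covariance S[i,j] = (1/(n-1)) · Σ_k (x_{k,i} - mean_i) · (x_{k,j} - mean_j), with n-1 = 4.
  S[X_1,X_1] = ((0.6)·(0.6) + (-0.4)·(-0.4) + (-2.4)·(-2.4) + (1.6)·(1.6) + (0.6)·(0.6)) / 4 = 9.2/4 = 2.3
  S[X_1,X_2] = ((0.6)·(-1) + (-0.4)·(-1) + (-2.4)·(-4) + (1.6)·(3) + (0.6)·(3)) / 4 = 16/4 = 4
  S[X_2,X_2] = ((-1)·(-1) + (-1)·(-1) + (-4)·(-4) + (3)·(3) + (3)·(3)) / 4 = 36/4 = 9

S is symmetric (S[j,i] = S[i,j]). Assembling:

S = [[2.3, 4],
 [4, 9]]


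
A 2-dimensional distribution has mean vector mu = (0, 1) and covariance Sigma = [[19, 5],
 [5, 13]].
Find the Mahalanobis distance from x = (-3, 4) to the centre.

Step 1 — centre the observation: (x - mu) = (-3, 3).

Step 2 — invert Sigma. det(Sigma) = 19·13 - (5)² = 222.
  Sigma^{-1} = (1/det) · [[d, -b], [-b, a]] = [[0.0586, -0.0225],
 [-0.0225, 0.0856]].

Step 3 — form the quadratic (x - mu)^T · Sigma^{-1} · (x - mu):
  Sigma^{-1} · (x - mu) = (-0.2432, 0.3243).
  (x - mu)^T · [Sigma^{-1} · (x - mu)] = (-3)·(-0.2432) + (3)·(0.3243) = 1.7027.

Step 4 — take square root: d = √(1.7027) ≈ 1.3049.

d(x, mu) = √(1.7027) ≈ 1.3049


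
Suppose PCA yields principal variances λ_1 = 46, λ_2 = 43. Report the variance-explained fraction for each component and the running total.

Step 1 — total variance = trace(Sigma) = Σ λ_i = 46 + 43 = 89.

Step 2 — fraction explained by component i = λ_i / Σ λ:
  PC1: 46/89 = 0.5169
  PC2: 43/89 = 0.4831

Step 3 — cumulative fraction after k components = (λ_1 + ... + λ_k) / Σ λ:
  k = 1: 46/89 = 0.5169
  k = 2: (46 + 43)/89 = 89/89 = 1

Summary (fraction, with percent):

explained: PC1 0.5169 (51.69%), PC2 0.4831 (48.31%);  cumulative: 0.5169, 1


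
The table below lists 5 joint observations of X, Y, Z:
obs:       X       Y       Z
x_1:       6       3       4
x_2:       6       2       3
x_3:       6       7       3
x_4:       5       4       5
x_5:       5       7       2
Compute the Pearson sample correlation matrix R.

Step 1 — column means:
  mean(X) = (6 + 6 + 6 + 5 + 5) / 5 = 28/5 = 5.6
  mean(Y) = (3 + 2 + 7 + 4 + 7) / 5 = 23/5 = 4.6
  mean(Z) = (4 + 3 + 3 + 5 + 2) / 5 = 17/5 = 3.4

Step 2 — sample variances and covariances s[i,j] = (1/(n-1)) · Σ_k (x_{k,i} - mean_i) · (x_{k,j} - mean_j), with n-1 = 4:
  s[X,X] = ((0.4)·(0.4) + (0.4)·(0.4) + (0.4)·(0.4) + (-0.6)·(-0.6) + (-0.6)·(-0.6)) / 4 = 1.2/4 = 0.3
  s[X,Y] = ((0.4)·(-1.6) + (0.4)·(-2.6) + (0.4)·(2.4) + (-0.6)·(-0.6) + (-0.6)·(2.4)) / 4 = -1.8/4 = -0.45
  s[X,Z] = ((0.4)·(0.6) + (0.4)·(-0.4) + (0.4)·(-0.4) + (-0.6)·(1.6) + (-0.6)·(-1.4)) / 4 = -0.2/4 = -0.05
  s[Y,Y] = ((-1.6)·(-1.6) + (-2.6)·(-2.6) + (2.4)·(2.4) + (-0.6)·(-0.6) + (2.4)·(2.4)) / 4 = 21.2/4 = 5.3
  s[Y,Z] = ((-1.6)·(0.6) + (-2.6)·(-0.4) + (2.4)·(-0.4) + (-0.6)·(1.6) + (2.4)·(-1.4)) / 4 = -5.2/4 = -1.3
  s[Z,Z] = ((0.6)·(0.6) + (-0.4)·(-0.4) + (-0.4)·(-0.4) + (1.6)·(1.6) + (-1.4)·(-1.4)) / 4 = 5.2/4 = 1.3
  Sample standard deviations s_i = √(s[i,i]):
  s(X) = √(0.3) = 0.5477
  s(Y) = √(5.3) = 2.3022
  s(Z) = √(1.3) = 1.1402

Step 3 — r_{ij} = s_{ij} / (s_i · s_j):
  r[X,X] = 1 (diagonal).
  r[X,Y] = -0.45 / (0.5477 · 2.3022) = -0.45 / 1.261 = -0.3569
  r[X,Z] = -0.05 / (0.5477 · 1.1402) = -0.05 / 0.6245 = -0.0801
  r[Y,Y] = 1 (diagonal).
  r[Y,Z] = -1.3 / (2.3022 · 1.1402) = -1.3 / 2.6249 = -0.4953
  r[Z,Z] = 1 (diagonal).

R is symmetric with unit diagonal. Assembling:

R = [[1, -0.3569, -0.0801],
 [-0.3569, 1, -0.4953],
 [-0.0801, -0.4953, 1]]


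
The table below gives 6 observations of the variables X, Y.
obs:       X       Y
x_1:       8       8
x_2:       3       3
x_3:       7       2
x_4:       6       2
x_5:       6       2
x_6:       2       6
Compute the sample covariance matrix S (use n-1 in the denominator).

Step 1 — column means:
  mean(X) = (8 + 3 + 7 + 6 + 6 + 2) / 6 = 32/6 = 5.3333
  mean(Y) = (8 + 3 + 2 + 2 + 2 + 6) / 6 = 23/6 = 3.8333

Step 2 — sample covariance S[i,j] = (1/(n-1)) · Σ_k (x_{k,i} - mean_i) · (x_{k,j} - mean_j), with n-1 = 5.
  S[X,X] = ((2.6667)·(2.6667) + (-2.3333)·(-2.3333) + (1.6667)·(1.6667) + (0.6667)·(0.6667) + (0.6667)·(0.6667) + (-3.3333)·(-3.3333)) / 5 = 27.3333/5 = 5.4667
  S[X,Y] = ((2.6667)·(4.1667) + (-2.3333)·(-0.8333) + (1.6667)·(-1.8333) + (0.6667)·(-1.8333) + (0.6667)·(-1.8333) + (-3.3333)·(2.1667)) / 5 = 0.3333/5 = 0.0667
  S[Y,Y] = ((4.1667)·(4.1667) + (-0.8333)·(-0.8333) + (-1.8333)·(-1.8333) + (-1.8333)·(-1.8333) + (-1.8333)·(-1.8333) + (2.1667)·(2.1667)) / 5 = 32.8333/5 = 6.5667

S is symmetric (S[j,i] = S[i,j]). Assembling:

S = [[5.4667, 0.0667],
 [0.0667, 6.5667]]


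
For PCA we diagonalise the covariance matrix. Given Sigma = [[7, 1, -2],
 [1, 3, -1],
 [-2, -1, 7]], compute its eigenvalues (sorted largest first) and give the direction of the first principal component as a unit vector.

Step 1 — characteristic polynomial p(λ) = det(λI - Sigma) = λ³ - tr·λ² + c_1·λ - det, where tr = trace, c_1 = sum of the principal 2×2 minors, det = det(Sigma):
  tr = 7 + 3 + 7 = 17,
  c_1 = (7·3 - (1)²) + (7·7 - (-2)²) + (3·7 - (-1)²) = 20 + 45 + 20 = 85,
  det = 7·(3·7 - (-1)²) - (1)·((1)·7 - (-1)·(-2)) + (-2)·((1)·(-1) - 3·(-2)) = 7·(20) - (1)·(5) + (-2)·(5) = 125.
  So p(λ) = λ³ - 17λ² + 85λ - 125.
Step 2 — look for an integer root (rational root theorem: any rational root is an integer divisor of 125). Testing λ = 5:
  p(5) = 125 - 425 + 425 - 125 = 0  ✓
  Dividing out (λ - 5): p(λ) = (λ - 5)(λ² - 12λ + 25).
Step 3 — remaining eigenvalues from the quadratic λ² - 12λ + 25 = 0:
  Δ = 12² - 4·25 = 144 - 100 = 44,  λ = (12 ± √44)/2 = (12 ± 6.6332)/2 ≈ 9.3166 or 2.6834.
  Sorted: λ_1 = 9.3166,  λ_2 = 5,  λ_3 = 2.6834  (check: sum = 17 = tr ✓).

Step 4 — unit eigenvector for λ_1 ≈ 9.3166: v spans the null space of (Sigma - λ_1 I), whose rows are
  r_1 = (-2.3166, 1, -2),  r_2 = (1, -6.3166, -1),  r_3 = (-2, -1, -2.3166).
  v is orthogonal to every row, so take v ∝ r_1 × r_2 = ((1)·(-1) - (-2)·(-6.3166), (-2)·(1) - (-2.3166)·(-1), (-2.3166)·(-6.3166) - (1)·(1)) ≈ (-13.6332, -4.3166, 13.6332).
  Rescale (multiply by -1 so the first nonzero entry is positive): u = (13.6332, 4.3166, -13.6332).
  ||u|| = √((13.6332)² + (4.3166)² + (-13.6332)²) = √(390.3642) ≈ 19.7576,  v_1 = u/||u|| ≈ (0.69, 0.2185, -0.69) (||v_1|| = 1).

λ_1 = 9.3166,  λ_2 = 5,  λ_3 = 2.6834;  v_1 ≈ (0.69, 0.2185, -0.69)


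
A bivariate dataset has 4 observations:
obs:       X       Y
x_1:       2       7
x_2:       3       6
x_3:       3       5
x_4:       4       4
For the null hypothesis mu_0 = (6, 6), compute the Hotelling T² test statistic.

Step 1 — sample mean vector:
  mean(X) = (2 + 3 + 3 + 4) / 4 = 12/4 = 3
  mean(Y) = (7 + 6 + 5 + 4) / 4 = 22/4 = 5.5
  x̄ = (3, 5.5),  deviation x̄ - mu_0 = (3, 5.5) - (6, 6) = (-3, -0.5).

Step 2 — sample covariance matrix, S[i,j] = (1/(n-1)) · Σ_k (x_{k,i} - mean_i) · (x_{k,j} - mean_j), divisor n-1 = 3:
  S[X,X] = ((-1)·(-1) + (0)·(0) + (0)·(0) + (1)·(1)) / 3 = 2/3 = 0.6667
  S[X,Y] = ((-1)·(1.5) + (0)·(0.5) + (0)·(-0.5) + (1)·(-1.5)) / 3 = -3/3 = -1
  S[Y,Y] = ((1.5)·(1.5) + (0.5)·(0.5) + (-0.5)·(-0.5) + (-1.5)·(-1.5)) / 3 = 5/3 = 1.6667
  S = [[0.6667, -1],
 [-1, 1.6667]].

Step 3 — invert S. det(S) = 0.6667·1.6667 - (-1)² = 0.1111.
  S^{-1} = (1/det) · [[d, -b], [-b, a]] = [[15, 9],
 [9, 6]].

Step 4 — quadratic form (x̄ - mu_0)^T · S^{-1} · (x̄ - mu_0):
  S^{-1} · (x̄ - mu_0) = (-49.5, -30),
  (x̄ - mu_0)^T · [...] = (-3)·(-49.5) + (-0.5)·(-30) = 163.5.

Step 5 — scale by n: T² = 4 · 163.5 = 654.

T² ≈ 654


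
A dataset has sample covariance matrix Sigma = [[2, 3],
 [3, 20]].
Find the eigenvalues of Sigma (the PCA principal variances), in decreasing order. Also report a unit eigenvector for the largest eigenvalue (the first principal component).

Step 1 — characteristic polynomial of 2×2 Sigma:
  det(Sigma - λI) = λ² - trace · λ + det = 0.
  trace = 2 + 20 = 22, det = 2·20 - (3)² = 31.
Step 2 — discriminant:
  Δ = trace² - 4·det = 484 - 124 = 360.
Step 3 — eigenvalues:
  λ = (trace ± √Δ)/2 = (22 ± 18.9737)/2,
  λ_1 = 20.4868,  λ_2 = 1.5132.

Step 4 — unit eigenvector for λ_1: solve (Sigma - λ_1 I)v = 0. First row:
  (2 - 20.4868)·v_x + (3)·v_y = 0, i.e. (-18.4868)·v_x + (3)·v_y = 0,
  so v ∝ (b, λ_1 - a) = (3, 18.4868) = u.
  ||u|| = √((3)² + (18.4868)²) = √(350.763) ≈ 18.7287,
  v_1 = u/||u|| ≈ (0.1602, 0.9871) (||v_1|| = 1).

λ_1 = 20.4868,  λ_2 = 1.5132;  v_1 ≈ (0.1602, 0.9871)


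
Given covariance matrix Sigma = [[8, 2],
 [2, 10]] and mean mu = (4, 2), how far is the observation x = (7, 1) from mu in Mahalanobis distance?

Step 1 — centre the observation: (x - mu) = (3, -1).

Step 2 — invert Sigma. det(Sigma) = 8·10 - (2)² = 76.
  Sigma^{-1} = (1/det) · [[d, -b], [-b, a]] = [[0.1316, -0.0263],
 [-0.0263, 0.1053]].

Step 3 — form the quadratic (x - mu)^T · Sigma^{-1} · (x - mu):
  Sigma^{-1} · (x - mu) = (0.4211, -0.1842).
  (x - mu)^T · [Sigma^{-1} · (x - mu)] = (3)·(0.4211) + (-1)·(-0.1842) = 1.4474.

Step 4 — take square root: d = √(1.4474) ≈ 1.2031.

d(x, mu) = √(1.4474) ≈ 1.2031


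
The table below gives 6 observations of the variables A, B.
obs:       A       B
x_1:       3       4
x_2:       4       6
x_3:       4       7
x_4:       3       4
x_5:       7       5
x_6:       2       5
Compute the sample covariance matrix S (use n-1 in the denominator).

Step 1 — column means:
  mean(A) = (3 + 4 + 4 + 3 + 7 + 2) / 6 = 23/6 = 3.8333
  mean(B) = (4 + 6 + 7 + 4 + 5 + 5) / 6 = 31/6 = 5.1667

Step 2 — sample covariance S[i,j] = (1/(n-1)) · Σ_k (x_{k,i} - mean_i) · (x_{k,j} - mean_j), with n-1 = 5.
  S[A,A] = ((-0.8333)·(-0.8333) + (0.1667)·(0.1667) + (0.1667)·(0.1667) + (-0.8333)·(-0.8333) + (3.1667)·(3.1667) + (-1.8333)·(-1.8333)) / 5 = 14.8333/5 = 2.9667
  S[A,B] = ((-0.8333)·(-1.1667) + (0.1667)·(0.8333) + (0.1667)·(1.8333) + (-0.8333)·(-1.1667) + (3.1667)·(-0.1667) + (-1.8333)·(-0.1667)) / 5 = 2.1667/5 = 0.4333
  S[B,B] = ((-1.1667)·(-1.1667) + (0.8333)·(0.8333) + (1.8333)·(1.8333) + (-1.1667)·(-1.1667) + (-0.1667)·(-0.1667) + (-0.1667)·(-0.1667)) / 5 = 6.8333/5 = 1.3667

S is symmetric (S[j,i] = S[i,j]). Assembling:

S = [[2.9667, 0.4333],
 [0.4333, 1.3667]]


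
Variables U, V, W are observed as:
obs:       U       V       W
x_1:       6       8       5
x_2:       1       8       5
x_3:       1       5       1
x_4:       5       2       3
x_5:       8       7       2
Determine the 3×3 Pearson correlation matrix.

Step 1 — column means:
  mean(U) = (6 + 1 + 1 + 5 + 8) / 5 = 21/5 = 4.2
  mean(V) = (8 + 8 + 5 + 2 + 7) / 5 = 30/5 = 6
  mean(W) = (5 + 5 + 1 + 3 + 2) / 5 = 16/5 = 3.2

Step 2 — sample variances and covariances s[i,j] = (1/(n-1)) · Σ_k (x_{k,i} - mean_i) · (x_{k,j} - mean_j), with n-1 = 4:
  s[U,U] = ((1.8)·(1.8) + (-3.2)·(-3.2) + (-3.2)·(-3.2) + (0.8)·(0.8) + (3.8)·(3.8)) / 4 = 38.8/4 = 9.7
  s[U,V] = ((1.8)·(2) + (-3.2)·(2) + (-3.2)·(-1) + (0.8)·(-4) + (3.8)·(1)) / 4 = 1/4 = 0.25
  s[U,W] = ((1.8)·(1.8) + (-3.2)·(1.8) + (-3.2)·(-2.2) + (0.8)·(-0.2) + (3.8)·(-1.2)) / 4 = -0.2/4 = -0.05
  s[V,V] = ((2)·(2) + (2)·(2) + (-1)·(-1) + (-4)·(-4) + (1)·(1)) / 4 = 26/4 = 6.5
  s[V,W] = ((2)·(1.8) + (2)·(1.8) + (-1)·(-2.2) + (-4)·(-0.2) + (1)·(-1.2)) / 4 = 9/4 = 2.25
  s[W,W] = ((1.8)·(1.8) + (1.8)·(1.8) + (-2.2)·(-2.2) + (-0.2)·(-0.2) + (-1.2)·(-1.2)) / 4 = 12.8/4 = 3.2
  Sample standard deviations s_i = √(s[i,i]):
  s(U) = √(9.7) = 3.1145
  s(V) = √(6.5) = 2.5495
  s(W) = √(3.2) = 1.7889

Step 3 — r_{ij} = s_{ij} / (s_i · s_j):
  r[U,U] = 1 (diagonal).
  r[U,V] = 0.25 / (3.1145 · 2.5495) = 0.25 / 7.9404 = 0.0315
  r[U,W] = -0.05 / (3.1145 · 1.7889) = -0.05 / 5.5714 = -0.009
  r[V,V] = 1 (diagonal).
  r[V,W] = 2.25 / (2.5495 · 1.7889) = 2.25 / 4.5607 = 0.4933
  r[W,W] = 1 (diagonal).

R is symmetric with unit diagonal. Assembling:

R = [[1, 0.0315, -0.009],
 [0.0315, 1, 0.4933],
 [-0.009, 0.4933, 1]]


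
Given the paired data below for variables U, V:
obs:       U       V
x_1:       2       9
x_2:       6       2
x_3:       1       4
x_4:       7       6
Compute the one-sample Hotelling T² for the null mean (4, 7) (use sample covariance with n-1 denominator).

Step 1 — sample mean vector:
  mean(U) = (2 + 6 + 1 + 7) / 4 = 16/4 = 4
  mean(V) = (9 + 2 + 4 + 6) / 4 = 21/4 = 5.25
  x̄ = (4, 5.25),  deviation x̄ - mu_0 = (4, 5.25) - (4, 7) = (0, -1.75).

Step 2 — sample covariance matrix, S[i,j] = (1/(n-1)) · Σ_k (x_{k,i} - mean_i) · (x_{k,j} - mean_j), divisor n-1 = 3:
  S[U,U] = ((-2)·(-2) + (2)·(2) + (-3)·(-3) + (3)·(3)) / 3 = 26/3 = 8.6667
  S[U,V] = ((-2)·(3.75) + (2)·(-3.25) + (-3)·(-1.25) + (3)·(0.75)) / 3 = -8/3 = -2.6667
  S[V,V] = ((3.75)·(3.75) + (-3.25)·(-3.25) + (-1.25)·(-1.25) + (0.75)·(0.75)) / 3 = 26.75/3 = 8.9167
  S = [[8.6667, -2.6667],
 [-2.6667, 8.9167]].

Step 3 — invert S. det(S) = 8.6667·8.9167 - (-2.6667)² = 70.1667.
  S^{-1} = (1/det) · [[d, -b], [-b, a]] = [[0.1271, 0.038],
 [0.038, 0.1235]].

Step 4 — quadratic form (x̄ - mu_0)^T · S^{-1} · (x̄ - mu_0):
  S^{-1} · (x̄ - mu_0) = (-0.0665, -0.2162),
  (x̄ - mu_0)^T · [...] = (0)·(-0.0665) + (-1.75)·(-0.2162) = 0.3783.

Step 5 — scale by n: T² = 4 · 0.3783 = 1.5131.

T² ≈ 1.5131


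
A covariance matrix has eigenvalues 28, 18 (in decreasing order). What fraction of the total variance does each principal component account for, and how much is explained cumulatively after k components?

Step 1 — total variance = trace(Sigma) = Σ λ_i = 28 + 18 = 46.

Step 2 — fraction explained by component i = λ_i / Σ λ:
  PC1: 28/46 = 0.6087
  PC2: 18/46 = 0.3913

Step 3 — cumulative fraction after k components = (λ_1 + ... + λ_k) / Σ λ:
  k = 1: 28/46 = 0.6087
  k = 2: (28 + 18)/46 = 46/46 = 1

Summary (fraction, with percent):

explained: PC1 0.6087 (60.87%), PC2 0.3913 (39.13%);  cumulative: 0.6087, 1


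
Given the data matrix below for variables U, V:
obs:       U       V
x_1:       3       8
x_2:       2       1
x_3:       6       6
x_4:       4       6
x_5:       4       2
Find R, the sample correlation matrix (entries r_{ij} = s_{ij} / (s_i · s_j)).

Step 1 — column means:
  mean(U) = (3 + 2 + 6 + 4 + 4) / 5 = 19/5 = 3.8
  mean(V) = (8 + 1 + 6 + 6 + 2) / 5 = 23/5 = 4.6

Step 2 — sample variances and covariances s[i,j] = (1/(n-1)) · Σ_k (x_{k,i} - mean_i) · (x_{k,j} - mean_j), with n-1 = 4:
  s[U,U] = ((-0.8)·(-0.8) + (-1.8)·(-1.8) + (2.2)·(2.2) + (0.2)·(0.2) + (0.2)·(0.2)) / 4 = 8.8/4 = 2.2
  s[U,V] = ((-0.8)·(3.4) + (-1.8)·(-3.6) + (2.2)·(1.4) + (0.2)·(1.4) + (0.2)·(-2.6)) / 4 = 6.6/4 = 1.65
  s[V,V] = ((3.4)·(3.4) + (-3.6)·(-3.6) + (1.4)·(1.4) + (1.4)·(1.4) + (-2.6)·(-2.6)) / 4 = 35.2/4 = 8.8
  Sample standard deviations s_i = √(s[i,i]):
  s(U) = √(2.2) = 1.4832
  s(V) = √(8.8) = 2.9665

Step 3 — r_{ij} = s_{ij} / (s_i · s_j):
  r[U,U] = 1 (diagonal).
  r[U,V] = 1.65 / (1.4832 · 2.9665) = 1.65 / 4.4 = 0.375
  r[V,V] = 1 (diagonal).

R is symmetric with unit diagonal. Assembling:

R = [[1, 0.375],
 [0.375, 1]]


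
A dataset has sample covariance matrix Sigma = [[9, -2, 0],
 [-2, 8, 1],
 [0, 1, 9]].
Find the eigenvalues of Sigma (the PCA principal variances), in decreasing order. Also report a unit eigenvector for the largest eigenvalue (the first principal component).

Step 1 — characteristic polynomial p(λ) = det(λI - Sigma) = λ³ - tr·λ² + c_1·λ - det, where tr = trace, c_1 = sum of the principal 2×2 minors, det = det(Sigma):
  tr = 9 + 8 + 9 = 26,
  c_1 = (9·8 - (-2)²) + (9·9 - (0)²) + (8·9 - (1)²) = 68 + 81 + 71 = 220,
  det = 9·(8·9 - (1)²) - (-2)·((-2)·9 - (1)·(0)) + (0)·((-2)·(1) - 8·(0)) = 9·(71) - (-2)·(-18) + (0)·(-2) = 603.
  So p(λ) = λ³ - 26λ² + 220λ - 603.
Step 2 — look for an integer root (rational root theorem: any rational root is an integer divisor of 603). Testing λ = 9:
  p(9) = 729 - 2106 + 1980 - 603 = 0  ✓
  Dividing out (λ - 9): p(λ) = (λ - 9)(λ² - 17λ + 67).
Step 3 — remaining eigenvalues from the quadratic λ² - 17λ + 67 = 0:
  Δ = 17² - 4·67 = 289 - 268 = 21,  λ = (17 ± √21)/2 = (17 ± 4.5826)/2 ≈ 10.7913 or 6.2087.
  Sorted: λ_1 = 10.7913,  λ_2 = 9,  λ_3 = 6.2087  (check: sum = 26 = tr ✓).

Step 4 — unit eigenvector for λ_1 ≈ 10.7913: v spans the null space of (Sigma - λ_1 I), whose rows are
  r_1 = (-1.7913, -2, 0),  r_2 = (-2, -2.7913, 1),  r_3 = (0, 1, -1.7913).
  v is orthogonal to every row, so take v ∝ r_1 × r_2 = ((-2)·(1) - (0)·(-2.7913), (0)·(-2) - (-1.7913)·(1), (-1.7913)·(-2.7913) - (-2)·(-2)) ≈ (-2, 1.7913, 1).
  Rescale (multiply by -1 so the first nonzero entry is positive): u = (2, -1.7913, -1).
  ||u|| = √((2)² + (-1.7913)² + (-1)²) = √(8.2087) ≈ 2.8651,  v_1 = u/||u|| ≈ (0.6981, -0.6252, -0.349) (||v_1|| = 1).

λ_1 = 10.7913,  λ_2 = 9,  λ_3 = 6.2087;  v_1 ≈ (0.6981, -0.6252, -0.349)


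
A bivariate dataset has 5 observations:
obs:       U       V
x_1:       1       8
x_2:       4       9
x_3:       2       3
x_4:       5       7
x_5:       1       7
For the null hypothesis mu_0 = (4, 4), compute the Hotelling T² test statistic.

Step 1 — sample mean vector:
  mean(U) = (1 + 4 + 2 + 5 + 1) / 5 = 13/5 = 2.6
  mean(V) = (8 + 9 + 3 + 7 + 7) / 5 = 34/5 = 6.8
  x̄ = (2.6, 6.8),  deviation x̄ - mu_0 = (2.6, 6.8) - (4, 4) = (-1.4, 2.8).

Step 2 — sample covariance matrix, S[i,j] = (1/(n-1)) · Σ_k (x_{k,i} - mean_i) · (x_{k,j} - mean_j), divisor n-1 = 4:
  S[U,U] = ((-1.6)·(-1.6) + (1.4)·(1.4) + (-0.6)·(-0.6) + (2.4)·(2.4) + (-1.6)·(-1.6)) / 4 = 13.2/4 = 3.3
  S[U,V] = ((-1.6)·(1.2) + (1.4)·(2.2) + (-0.6)·(-3.8) + (2.4)·(0.2) + (-1.6)·(0.2)) / 4 = 3.6/4 = 0.9
  S[V,V] = ((1.2)·(1.2) + (2.2)·(2.2) + (-3.8)·(-3.8) + (0.2)·(0.2) + (0.2)·(0.2)) / 4 = 20.8/4 = 5.2
  S = [[3.3, 0.9],
 [0.9, 5.2]].

Step 3 — invert S. det(S) = 3.3·5.2 - (0.9)² = 16.35.
  S^{-1} = (1/det) · [[d, -b], [-b, a]] = [[0.318, -0.055],
 [-0.055, 0.2018]].

Step 4 — quadratic form (x̄ - mu_0)^T · S^{-1} · (x̄ - mu_0):
  S^{-1} · (x̄ - mu_0) = (-0.5994, 0.6422),
  (x̄ - mu_0)^T · [...] = (-1.4)·(-0.5994) + (2.8)·(0.6422) = 2.6373.

Step 5 — scale by n: T² = 5 · 2.6373 = 13.1865.

T² ≈ 13.1865


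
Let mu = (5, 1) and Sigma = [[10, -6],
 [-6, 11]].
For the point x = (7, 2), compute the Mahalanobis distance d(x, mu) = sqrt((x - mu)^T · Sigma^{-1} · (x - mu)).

Step 1 — centre the observation: (x - mu) = (2, 1).

Step 2 — invert Sigma. det(Sigma) = 10·11 - (-6)² = 74.
  Sigma^{-1} = (1/det) · [[d, -b], [-b, a]] = [[0.1486, 0.0811],
 [0.0811, 0.1351]].

Step 3 — form the quadratic (x - mu)^T · Sigma^{-1} · (x - mu):
  Sigma^{-1} · (x - mu) = (0.3784, 0.2973).
  (x - mu)^T · [Sigma^{-1} · (x - mu)] = (2)·(0.3784) + (1)·(0.2973) = 1.0541.

Step 4 — take square root: d = √(1.0541) ≈ 1.0267.

d(x, mu) = √(1.0541) ≈ 1.0267


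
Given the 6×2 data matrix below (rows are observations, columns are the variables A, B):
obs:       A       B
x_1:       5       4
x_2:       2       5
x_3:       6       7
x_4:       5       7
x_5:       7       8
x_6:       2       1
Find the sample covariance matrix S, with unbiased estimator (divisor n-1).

Step 1 — column means:
  mean(A) = (5 + 2 + 6 + 5 + 7 + 2) / 6 = 27/6 = 4.5
  mean(B) = (4 + 5 + 7 + 7 + 8 + 1) / 6 = 32/6 = 5.3333

Step 2 — sample covariance S[i,j] = (1/(n-1)) · Σ_k (x_{k,i} - mean_i) · (x_{k,j} - mean_j), with n-1 = 5.
  S[A,A] = ((0.5)·(0.5) + (-2.5)·(-2.5) + (1.5)·(1.5) + (0.5)·(0.5) + (2.5)·(2.5) + (-2.5)·(-2.5)) / 5 = 21.5/5 = 4.3
  S[A,B] = ((0.5)·(-1.3333) + (-2.5)·(-0.3333) + (1.5)·(1.6667) + (0.5)·(1.6667) + (2.5)·(2.6667) + (-2.5)·(-4.3333)) / 5 = 21/5 = 4.2
  S[B,B] = ((-1.3333)·(-1.3333) + (-0.3333)·(-0.3333) + (1.6667)·(1.6667) + (1.6667)·(1.6667) + (2.6667)·(2.6667) + (-4.3333)·(-4.3333)) / 5 = 33.3333/5 = 6.6667

S is symmetric (S[j,i] = S[i,j]). Assembling:

S = [[4.3, 4.2],
 [4.2, 6.6667]]


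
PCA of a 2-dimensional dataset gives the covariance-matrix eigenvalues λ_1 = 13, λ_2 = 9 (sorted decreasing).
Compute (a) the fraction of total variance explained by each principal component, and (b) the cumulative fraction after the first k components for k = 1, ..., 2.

Step 1 — total variance = trace(Sigma) = Σ λ_i = 13 + 9 = 22.

Step 2 — fraction explained by component i = λ_i / Σ λ:
  PC1: 13/22 = 0.5909
  PC2: 9/22 = 0.4091

Step 3 — cumulative fraction after k components = (λ_1 + ... + λ_k) / Σ λ:
  k = 1: 13/22 = 0.5909
  k = 2: (13 + 9)/22 = 22/22 = 1

Summary (fraction, with percent):

explained: PC1 0.5909 (59.09%), PC2 0.4091 (40.91%);  cumulative: 0.5909, 1


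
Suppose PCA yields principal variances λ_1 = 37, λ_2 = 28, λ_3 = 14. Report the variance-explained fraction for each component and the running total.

Step 1 — total variance = trace(Sigma) = Σ λ_i = 37 + 28 + 14 = 79.

Step 2 — fraction explained by component i = λ_i / Σ λ:
  PC1: 37/79 = 0.4684
  PC2: 28/79 = 0.3544
  PC3: 14/79 = 0.1772

Step 3 — cumulative fraction after k components = (λ_1 + ... + λ_k) / Σ λ:
  k = 1: 37/79 = 0.4684
  k = 2: (37 + 28)/79 = 65/79 = 0.8228
  k = 3: (37 + 28 + 14)/79 = 79/79 = 1

Summary (fraction, with percent):

explained: PC1 0.4684 (46.84%), PC2 0.3544 (35.44%), PC3 0.1772 (17.72%);  cumulative: 0.4684, 0.8228, 1


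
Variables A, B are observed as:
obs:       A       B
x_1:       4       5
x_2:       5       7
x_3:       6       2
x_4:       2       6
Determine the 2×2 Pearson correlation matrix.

Step 1 — column means:
  mean(A) = (4 + 5 + 6 + 2) / 4 = 17/4 = 4.25
  mean(B) = (5 + 7 + 2 + 6) / 4 = 20/4 = 5

Step 2 — sample variances and covariances s[i,j] = (1/(n-1)) · Σ_k (x_{k,i} - mean_i) · (x_{k,j} - mean_j), with n-1 = 3:
  s[A,A] = ((-0.25)·(-0.25) + (0.75)·(0.75) + (1.75)·(1.75) + (-2.25)·(-2.25)) / 3 = 8.75/3 = 2.9167
  s[A,B] = ((-0.25)·(0) + (0.75)·(2) + (1.75)·(-3) + (-2.25)·(1)) / 3 = -6/3 = -2
  s[B,B] = ((0)·(0) + (2)·(2) + (-3)·(-3) + (1)·(1)) / 3 = 14/3 = 4.6667
  Sample standard deviations s_i = √(s[i,i]):
  s(A) = √(2.9167) = 1.7078
  s(B) = √(4.6667) = 2.1602

Step 3 — r_{ij} = s_{ij} / (s_i · s_j):
  r[A,A] = 1 (diagonal).
  r[A,B] = -2 / (1.7078 · 2.1602) = -2 / 3.6893 = -0.5421
  r[B,B] = 1 (diagonal).

R is symmetric with unit diagonal. Assembling:

R = [[1, -0.5421],
 [-0.5421, 1]]


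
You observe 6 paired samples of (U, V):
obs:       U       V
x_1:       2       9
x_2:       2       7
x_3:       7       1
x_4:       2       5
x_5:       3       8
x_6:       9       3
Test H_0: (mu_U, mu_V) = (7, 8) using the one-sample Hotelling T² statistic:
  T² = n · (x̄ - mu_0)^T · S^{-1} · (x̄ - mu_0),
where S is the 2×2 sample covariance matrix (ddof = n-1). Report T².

Step 1 — sample mean vector:
  mean(U) = (2 + 2 + 7 + 2 + 3 + 9) / 6 = 25/6 = 4.1667
  mean(V) = (9 + 7 + 1 + 5 + 8 + 3) / 6 = 33/6 = 5.5
  x̄ = (4.1667, 5.5),  deviation x̄ - mu_0 = (4.1667, 5.5) - (7, 8) = (-2.8333, -2.5).

Step 2 — sample covariance matrix, S[i,j] = (1/(n-1)) · Σ_k (x_{k,i} - mean_i) · (x_{k,j} - mean_j), divisor n-1 = 5:
  S[U,U] = ((-2.1667)·(-2.1667) + (-2.1667)·(-2.1667) + (2.8333)·(2.8333) + (-2.1667)·(-2.1667) + (-1.1667)·(-1.1667) + (4.8333)·(4.8333)) / 5 = 46.8333/5 = 9.3667
  S[U,V] = ((-2.1667)·(3.5) + (-2.1667)·(1.5) + (2.8333)·(-4.5) + (-2.1667)·(-0.5) + (-1.1667)·(2.5) + (4.8333)·(-2.5)) / 5 = -37.5/5 = -7.5
  S[V,V] = ((3.5)·(3.5) + (1.5)·(1.5) + (-4.5)·(-4.5) + (-0.5)·(-0.5) + (2.5)·(2.5) + (-2.5)·(-2.5)) / 5 = 47.5/5 = 9.5
  S = [[9.3667, -7.5],
 [-7.5, 9.5]].

Step 3 — invert S. det(S) = 9.3667·9.5 - (-7.5)² = 32.7333.
  S^{-1} = (1/det) · [[d, -b], [-b, a]] = [[0.2902, 0.2291],
 [0.2291, 0.2862]].

Step 4 — quadratic form (x̄ - mu_0)^T · S^{-1} · (x̄ - mu_0):
  S^{-1} · (x̄ - mu_0) = (-1.3951, -1.3646),
  (x̄ - mu_0)^T · [...] = (-2.8333)·(-1.3951) + (-2.5)·(-1.3646) = 7.3642.

Step 5 — scale by n: T² = 6 · 7.3642 = 44.1853.

T² ≈ 44.1853


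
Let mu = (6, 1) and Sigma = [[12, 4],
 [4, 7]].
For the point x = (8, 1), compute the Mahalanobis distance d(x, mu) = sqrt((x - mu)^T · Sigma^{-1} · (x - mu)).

Step 1 — centre the observation: (x - mu) = (2, 0).

Step 2 — invert Sigma. det(Sigma) = 12·7 - (4)² = 68.
  Sigma^{-1} = (1/det) · [[d, -b], [-b, a]] = [[0.1029, -0.0588],
 [-0.0588, 0.1765]].

Step 3 — form the quadratic (x - mu)^T · Sigma^{-1} · (x - mu):
  Sigma^{-1} · (x - mu) = (0.2059, -0.1176).
  (x - mu)^T · [Sigma^{-1} · (x - mu)] = (2)·(0.2059) + (0)·(-0.1176) = 0.4118.

Step 4 — take square root: d = √(0.4118) ≈ 0.6417.

d(x, mu) = √(0.4118) ≈ 0.6417


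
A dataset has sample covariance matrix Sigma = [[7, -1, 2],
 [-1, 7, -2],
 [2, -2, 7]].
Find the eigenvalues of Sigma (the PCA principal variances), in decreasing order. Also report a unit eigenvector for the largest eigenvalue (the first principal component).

Step 1 — characteristic polynomial p(λ) = det(λI - Sigma) = λ³ - tr·λ² + c_1·λ - det, where tr = trace, c_1 = sum of the principal 2×2 minors, det = det(Sigma):
  tr = 7 + 7 + 7 = 21,
  c_1 = (7·7 - (-1)²) + (7·7 - (2)²) + (7·7 - (-2)²) = 48 + 45 + 45 = 138,
  det = 7·(7·7 - (-2)²) - (-1)·((-1)·7 - (-2)·(2)) + (2)·((-1)·(-2) - 7·(2)) = 7·(45) - (-1)·(-3) + (2)·(-12) = 288.
  So p(λ) = λ³ - 21λ² + 138λ - 288.
Step 2 — look for an integer root (rational root theorem: any rational root is an integer divisor of 288). Testing λ = 6:
  p(6) = 216 - 756 + 828 - 288 = 0  ✓
  Dividing out (λ - 6): p(λ) = (λ - 6)(λ² - 15λ + 48).
Step 3 — remaining eigenvalues from the quadratic λ² - 15λ + 48 = 0:
  Δ = 15² - 4·48 = 225 - 192 = 33,  λ = (15 ± √33)/2 = (15 ± 5.7446)/2 ≈ 10.3723 or 4.6277.
  Sorted: λ_1 = 10.3723,  λ_2 = 6,  λ_3 = 4.6277  (check: sum = 21 = tr ✓).

Step 4 — unit eigenvector for λ_1 ≈ 10.3723: v spans the null space of (Sigma - λ_1 I), whose rows are
  r_1 = (-3.3723, -1, 2),  r_2 = (-1, -3.3723, -2),  r_3 = (2, -2, -3.3723).
  v is orthogonal to every row, so take v ∝ r_1 × r_2 = ((-1)·(-2) - (2)·(-3.3723), (2)·(-1) - (-3.3723)·(-2), (-3.3723)·(-3.3723) - (-1)·(-1)) ≈ (8.7446, -8.7446, 10.3723).
  Let u = (8.7446, -8.7446, 10.3723).
  ||u|| = √((8.7446)² + (-8.7446)² + (10.3723)²) = √(260.519) ≈ 16.1406,  v_1 = u/||u|| ≈ (0.5418, -0.5418, 0.6426) (||v_1|| = 1).

λ_1 = 10.3723,  λ_2 = 6,  λ_3 = 4.6277;  v_1 ≈ (0.5418, -0.5418, 0.6426)


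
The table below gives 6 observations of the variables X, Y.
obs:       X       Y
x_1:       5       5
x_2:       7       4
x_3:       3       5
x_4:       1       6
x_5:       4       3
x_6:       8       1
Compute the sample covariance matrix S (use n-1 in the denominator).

Step 1 — column means:
  mean(X) = (5 + 7 + 3 + 1 + 4 + 8) / 6 = 28/6 = 4.6667
  mean(Y) = (5 + 4 + 5 + 6 + 3 + 1) / 6 = 24/6 = 4

Step 2 — sample covariance S[i,j] = (1/(n-1)) · Σ_k (x_{k,i} - mean_i) · (x_{k,j} - mean_j), with n-1 = 5.
  S[X,X] = ((0.3333)·(0.3333) + (2.3333)·(2.3333) + (-1.6667)·(-1.6667) + (-3.6667)·(-3.6667) + (-0.6667)·(-0.6667) + (3.3333)·(3.3333)) / 5 = 33.3333/5 = 6.6667
  S[X,Y] = ((0.3333)·(1) + (2.3333)·(0) + (-1.6667)·(1) + (-3.6667)·(2) + (-0.6667)·(-1) + (3.3333)·(-3)) / 5 = -18/5 = -3.6
  S[Y,Y] = ((1)·(1) + (0)·(0) + (1)·(1) + (2)·(2) + (-1)·(-1) + (-3)·(-3)) / 5 = 16/5 = 3.2

S is symmetric (S[j,i] = S[i,j]). Assembling:

S = [[6.6667, -3.6],
 [-3.6, 3.2]]


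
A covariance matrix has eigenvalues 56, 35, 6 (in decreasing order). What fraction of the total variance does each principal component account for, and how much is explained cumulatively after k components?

Step 1 — total variance = trace(Sigma) = Σ λ_i = 56 + 35 + 6 = 97.

Step 2 — fraction explained by component i = λ_i / Σ λ:
  PC1: 56/97 = 0.5773
  PC2: 35/97 = 0.3608
  PC3: 6/97 = 0.0619

Step 3 — cumulative fraction after k components = (λ_1 + ... + λ_k) / Σ λ:
  k = 1: 56/97 = 0.5773
  k = 2: (56 + 35)/97 = 91/97 = 0.9381
  k = 3: (56 + 35 + 6)/97 = 97/97 = 1

Summary (fraction, with percent):

explained: PC1 0.5773 (57.73%), PC2 0.3608 (36.08%), PC3 0.0619 (6.19%);  cumulative: 0.5773, 0.9381, 1


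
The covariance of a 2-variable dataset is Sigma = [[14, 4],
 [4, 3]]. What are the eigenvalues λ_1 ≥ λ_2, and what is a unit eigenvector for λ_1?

Step 1 — characteristic polynomial of 2×2 Sigma:
  det(Sigma - λI) = λ² - trace · λ + det = 0.
  trace = 14 + 3 = 17, det = 14·3 - (4)² = 26.
Step 2 — discriminant:
  Δ = trace² - 4·det = 289 - 104 = 185.
Step 3 — eigenvalues:
  λ = (trace ± √Δ)/2 = (17 ± 13.6015)/2,
  λ_1 = 15.3007,  λ_2 = 1.6993.

Step 4 — unit eigenvector for λ_1: solve (Sigma - λ_1 I)v = 0. First row:
  (14 - 15.3007)·v_x + (4)·v_y = 0, i.e. (-1.3007)·v_x + (4)·v_y = 0,
  so v ∝ (b, λ_1 - a) = (4, 1.3007) = u.
  ||u|| = √((4)² + (1.3007)²) = √(17.6919) ≈ 4.2062,
  v_1 = u/||u|| ≈ (0.951, 0.3092) (||v_1|| = 1).

λ_1 = 15.3007,  λ_2 = 1.6993;  v_1 ≈ (0.951, 0.3092)


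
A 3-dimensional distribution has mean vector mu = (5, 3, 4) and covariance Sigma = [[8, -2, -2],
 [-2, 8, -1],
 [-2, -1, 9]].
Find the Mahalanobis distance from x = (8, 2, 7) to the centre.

Step 1 — centre the observation: (x - mu) = (3, -1, 3).

Step 2 — invert Sigma (cofactor / det for 3×3, or solve directly):
  Sigma^{-1} = [[0.1443, 0.0407, 0.0366],
 [0.0407, 0.1382, 0.0244],
 [0.0366, 0.0244, 0.122]].

Step 3 — form the quadratic (x - mu)^T · Sigma^{-1} · (x - mu):
  Sigma^{-1} · (x - mu) = (0.502, 0.0569, 0.4512).
  (x - mu)^T · [Sigma^{-1} · (x - mu)] = (3)·(0.502) + (-1)·(0.0569) + (3)·(0.4512) = 2.8028.

Step 4 — take square root: d = √(2.8028) ≈ 1.6742.

d(x, mu) = √(2.8028) ≈ 1.6742


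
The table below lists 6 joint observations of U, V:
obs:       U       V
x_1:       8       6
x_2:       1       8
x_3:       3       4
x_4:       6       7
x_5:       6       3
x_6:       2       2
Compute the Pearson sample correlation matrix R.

Step 1 — column means:
  mean(U) = (8 + 1 + 3 + 6 + 6 + 2) / 6 = 26/6 = 4.3333
  mean(V) = (6 + 8 + 4 + 7 + 3 + 2) / 6 = 30/6 = 5

Step 2 — sample variances and covariances s[i,j] = (1/(n-1)) · Σ_k (x_{k,i} - mean_i) · (x_{k,j} - mean_j), with n-1 = 5:
  s[U,U] = ((3.6667)·(3.6667) + (-3.3333)·(-3.3333) + (-1.3333)·(-1.3333) + (1.6667)·(1.6667) + (1.6667)·(1.6667) + (-2.3333)·(-2.3333)) / 5 = 37.3333/5 = 7.4667
  s[U,V] = ((3.6667)·(1) + (-3.3333)·(3) + (-1.3333)·(-1) + (1.6667)·(2) + (1.6667)·(-2) + (-2.3333)·(-3)) / 5 = 2/5 = 0.4
  s[V,V] = ((1)·(1) + (3)·(3) + (-1)·(-1) + (2)·(2) + (-2)·(-2) + (-3)·(-3)) / 5 = 28/5 = 5.6
  Sample standard deviations s_i = √(s[i,i]):
  s(U) = √(7.4667) = 2.7325
  s(V) = √(5.6) = 2.3664

Step 3 — r_{ij} = s_{ij} / (s_i · s_j):
  r[U,U] = 1 (diagonal).
  r[U,V] = 0.4 / (2.7325 · 2.3664) = 0.4 / 6.4663 = 0.0619
  r[V,V] = 1 (diagonal).

R is symmetric with unit diagonal. Assembling:

R = [[1, 0.0619],
 [0.0619, 1]]


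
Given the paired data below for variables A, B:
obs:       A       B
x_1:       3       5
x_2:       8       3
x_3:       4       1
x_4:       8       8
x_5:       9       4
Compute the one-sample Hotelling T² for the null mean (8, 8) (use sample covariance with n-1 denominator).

Step 1 — sample mean vector:
  mean(A) = (3 + 8 + 4 + 8 + 9) / 5 = 32/5 = 6.4
  mean(B) = (5 + 3 + 1 + 8 + 4) / 5 = 21/5 = 4.2
  x̄ = (6.4, 4.2),  deviation x̄ - mu_0 = (6.4, 4.2) - (8, 8) = (-1.6, -3.8).

Step 2 — sample covariance matrix, S[i,j] = (1/(n-1)) · Σ_k (x_{k,i} - mean_i) · (x_{k,j} - mean_j), divisor n-1 = 4:
  S[A,A] = ((-3.4)·(-3.4) + (1.6)·(1.6) + (-2.4)·(-2.4) + (1.6)·(1.6) + (2.6)·(2.6)) / 4 = 29.2/4 = 7.3
  S[A,B] = ((-3.4)·(0.8) + (1.6)·(-1.2) + (-2.4)·(-3.2) + (1.6)·(3.8) + (2.6)·(-0.2)) / 4 = 8.6/4 = 2.15
  S[B,B] = ((0.8)·(0.8) + (-1.2)·(-1.2) + (-3.2)·(-3.2) + (3.8)·(3.8) + (-0.2)·(-0.2)) / 4 = 26.8/4 = 6.7
  S = [[7.3, 2.15],
 [2.15, 6.7]].

Step 3 — invert S. det(S) = 7.3·6.7 - (2.15)² = 44.2875.
  S^{-1} = (1/det) · [[d, -b], [-b, a]] = [[0.1513, -0.0485],
 [-0.0485, 0.1648]].

Step 4 — quadratic form (x̄ - mu_0)^T · S^{-1} · (x̄ - mu_0):
  S^{-1} · (x̄ - mu_0) = (-0.0576, -0.5487),
  (x̄ - mu_0)^T · [...] = (-1.6)·(-0.0576) + (-3.8)·(-0.5487) = 2.1771.

Step 5 — scale by n: T² = 5 · 2.1771 = 10.8857.

T² ≈ 10.8857


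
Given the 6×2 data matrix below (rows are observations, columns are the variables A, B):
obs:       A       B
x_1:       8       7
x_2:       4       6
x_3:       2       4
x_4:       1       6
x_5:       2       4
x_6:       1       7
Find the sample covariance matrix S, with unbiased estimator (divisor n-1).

Step 1 — column means:
  mean(A) = (8 + 4 + 2 + 1 + 2 + 1) / 6 = 18/6 = 3
  mean(B) = (7 + 6 + 4 + 6 + 4 + 7) / 6 = 34/6 = 5.6667

Step 2 — sample covariance S[i,j] = (1/(n-1)) · Σ_k (x_{k,i} - mean_i) · (x_{k,j} - mean_j), with n-1 = 5.
  S[A,A] = ((5)·(5) + (1)·(1) + (-1)·(-1) + (-2)·(-2) + (-1)·(-1) + (-2)·(-2)) / 5 = 36/5 = 7.2
  S[A,B] = ((5)·(1.3333) + (1)·(0.3333) + (-1)·(-1.6667) + (-2)·(0.3333) + (-1)·(-1.6667) + (-2)·(1.3333)) / 5 = 7/5 = 1.4
  S[B,B] = ((1.3333)·(1.3333) + (0.3333)·(0.3333) + (-1.6667)·(-1.6667) + (0.3333)·(0.3333) + (-1.6667)·(-1.6667) + (1.3333)·(1.3333)) / 5 = 9.3333/5 = 1.8667

S is symmetric (S[j,i] = S[i,j]). Assembling:

S = [[7.2, 1.4],
 [1.4, 1.8667]]


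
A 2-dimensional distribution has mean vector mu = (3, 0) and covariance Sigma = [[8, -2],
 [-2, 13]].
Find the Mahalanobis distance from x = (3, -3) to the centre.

Step 1 — centre the observation: (x - mu) = (0, -3).

Step 2 — invert Sigma. det(Sigma) = 8·13 - (-2)² = 100.
  Sigma^{-1} = (1/det) · [[d, -b], [-b, a]] = [[0.13, 0.02],
 [0.02, 0.08]].

Step 3 — form the quadratic (x - mu)^T · Sigma^{-1} · (x - mu):
  Sigma^{-1} · (x - mu) = (-0.06, -0.24).
  (x - mu)^T · [Sigma^{-1} · (x - mu)] = (0)·(-0.06) + (-3)·(-0.24) = 0.72.

Step 4 — take square root: d = √(0.72) ≈ 0.8485.

d(x, mu) = √(0.72) ≈ 0.8485


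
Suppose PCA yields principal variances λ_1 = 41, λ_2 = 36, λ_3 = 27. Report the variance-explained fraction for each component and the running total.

Step 1 — total variance = trace(Sigma) = Σ λ_i = 41 + 36 + 27 = 104.

Step 2 — fraction explained by component i = λ_i / Σ λ:
  PC1: 41/104 = 0.3942
  PC2: 36/104 = 0.3462
  PC3: 27/104 = 0.2596

Step 3 — cumulative fraction after k components = (λ_1 + ... + λ_k) / Σ λ:
  k = 1: 41/104 = 0.3942
  k = 2: (41 + 36)/104 = 77/104 = 0.7404
  k = 3: (41 + 36 + 27)/104 = 104/104 = 1

Summary (fraction, with percent):

explained: PC1 0.3942 (39.42%), PC2 0.3462 (34.62%), PC3 0.2596 (25.96%);  cumulative: 0.3942, 0.7404, 1


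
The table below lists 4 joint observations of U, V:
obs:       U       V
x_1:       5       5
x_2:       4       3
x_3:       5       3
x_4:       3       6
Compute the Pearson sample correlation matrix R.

Step 1 — column means:
  mean(U) = (5 + 4 + 5 + 3) / 4 = 17/4 = 4.25
  mean(V) = (5 + 3 + 3 + 6) / 4 = 17/4 = 4.25

Step 2 — sample variances and covariances s[i,j] = (1/(n-1)) · Σ_k (x_{k,i} - mean_i) · (x_{k,j} - mean_j), with n-1 = 3:
  s[U,U] = ((0.75)·(0.75) + (-0.25)·(-0.25) + (0.75)·(0.75) + (-1.25)·(-1.25)) / 3 = 2.75/3 = 0.9167
  s[U,V] = ((0.75)·(0.75) + (-0.25)·(-1.25) + (0.75)·(-1.25) + (-1.25)·(1.75)) / 3 = -2.25/3 = -0.75
  s[V,V] = ((0.75)·(0.75) + (-1.25)·(-1.25) + (-1.25)·(-1.25) + (1.75)·(1.75)) / 3 = 6.75/3 = 2.25
  Sample standard deviations s_i = √(s[i,i]):
  s(U) = √(0.9167) = 0.9574
  s(V) = √(2.25) = 1.5

Step 3 — r_{ij} = s_{ij} / (s_i · s_j):
  r[U,U] = 1 (diagonal).
  r[U,V] = -0.75 / (0.9574 · 1.5) = -0.75 / 1.4361 = -0.5222
  r[V,V] = 1 (diagonal).

R is symmetric with unit diagonal. Assembling:

R = [[1, -0.5222],
 [-0.5222, 1]]


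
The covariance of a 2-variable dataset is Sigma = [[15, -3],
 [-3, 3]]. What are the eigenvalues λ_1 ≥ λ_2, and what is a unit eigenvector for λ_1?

Step 1 — characteristic polynomial of 2×2 Sigma:
  det(Sigma - λI) = λ² - trace · λ + det = 0.
  trace = 15 + 3 = 18, det = 15·3 - (-3)² = 36.
Step 2 — discriminant:
  Δ = trace² - 4·det = 324 - 144 = 180.
Step 3 — eigenvalues:
  λ = (trace ± √Δ)/2 = (18 ± 13.4164)/2,
  λ_1 = 15.7082,  λ_2 = 2.2918.

Step 4 — unit eigenvector for λ_1: solve (Sigma - λ_1 I)v = 0. First row:
  (15 - 15.7082)·v_x + (-3)·v_y = 0, i.e. (-0.7082)·v_x + (-3)·v_y = 0,
  so v ∝ (b, λ_1 - a) = (-3, 0.7082); multiply by -1 so the first entry is positive: u = (3, -0.7082).
  ||u|| = √((3)² + (-0.7082)²) = √(9.5016) ≈ 3.0825,
  v_1 = u/||u|| ≈ (0.9732, -0.2298) (||v_1|| = 1).

λ_1 = 15.7082,  λ_2 = 2.2918;  v_1 ≈ (0.9732, -0.2298)
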